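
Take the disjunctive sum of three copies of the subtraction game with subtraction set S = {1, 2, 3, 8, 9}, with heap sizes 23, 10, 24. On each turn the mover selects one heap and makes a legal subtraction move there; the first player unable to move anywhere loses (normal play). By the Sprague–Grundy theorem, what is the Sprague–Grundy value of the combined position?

3

All heaps use S = {1, 2, 3, 8, 9}:
G(0) = 0
G(1) = mex{0} = 1
G(2) = mex{1,0} = 2
G(3) = mex{2,1,0} = 3
G(4) = mex{3,2,1} = 0
G(5) = mex{0,3,2} = 1
G(6) = mex{1,0,3} = 2
G(7) = mex{2,1,0} = 3
G(8) = mex{3,2,1,0} = 4
G(9) = mex{4,3,2,1,0} = 5
G(10) = mex{5,4,3,2,1} = 0
G(11) = mex{0,5,4,3,2} = 1
G(12) = mex{1,0,5,0,3} = 2
G(13) = mex{2,1,0,1,0} = 3
G(14) = mex{3,2,1,2,1} = 0
G(15) = mex{0,3,2,3,2} = 1
G(16) = mex{1,0,3,4,3} = 2
G(17) = mex{2,1,0,5,4} = 3
G(18) = mex{3,2,1,0,5} = 4
G(19) = mex{4,3,2,1,0} = 5
G(20) = mex{5,4,3,2,1} = 0
G(21) = mex{0,5,4,3,2} = 1
G(22) = mex{1,0,5,0,3} = 2
G(23) = mex{2,1,0,1,0} = 3
G(24) = mex{3,2,1,2,1} = 0
Heap A: G(23) = 3.
Heap B: G(10) = 0.
Heap C: G(24) = 0.
Combined Grundy value = 3 ⊕ 0 ⊕ 0 = 3.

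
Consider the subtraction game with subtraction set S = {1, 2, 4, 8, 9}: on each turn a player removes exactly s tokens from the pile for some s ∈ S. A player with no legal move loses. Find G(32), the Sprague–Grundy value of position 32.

n :  0  1  2  3  4  5  6  7  8  9 10 11 12 13 14 15 16 17 18 19 20 21 22 23 24 25 26 27 28 29 30 31 32
G :  0  1  2  0  1  2  0  1  2  3  4  5  3  0  1  2  0  1  2  0  1  2  3  4  5  3  0  1  2  0  1  2  0

0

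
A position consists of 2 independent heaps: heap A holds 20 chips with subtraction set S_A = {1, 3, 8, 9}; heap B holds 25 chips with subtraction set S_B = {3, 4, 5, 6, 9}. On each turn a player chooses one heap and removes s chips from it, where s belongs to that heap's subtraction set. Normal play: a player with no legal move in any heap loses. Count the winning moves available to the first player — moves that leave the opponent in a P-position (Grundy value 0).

0

Heap A, S = {1, 3, 8, 9}:
G(0) = 0
G(1) = mex{0} = 1
G(2) = mex{1} = 0
G(3) = mex{0,0} = 1
G(4) = mex{1,1} = 0
G(5) = mex{0,0} = 1
G(6) = mex{1,1} = 0
G(7) = mex{0,0} = 1
G(8) = mex{1,1,0} = 2
G(9) = mex{2,0,1,0} = 3
G(10) = mex{3,1,0,1} = 2
G(11) = mex{2,2,1,0} = 3
G(12) = mex{3,3,0,1} = 2
G(13) = mex{2,2,1,0} = 3
G(14) = mex{3,3,0,1} = 2
G(15) = mex{2,2,1,0} = 3
G(16) = mex{3,3,2,1} = 0
G(17) = mex{0,2,3,2} = 1
G(18) = mex{1,3,2,3} = 0
G(19) = mex{0,0,3,2} = 1
G(20) = mex{1,1,2,3} = 0
G_A(20) = 0.
Heap B, S = {3, 4, 5, 6, 9}:
n :  0  1  2  3  4  5  6  7  8  9 10 11 12 13 14 15 16 17 18 19 20 21 22 23 24 25
G :  0  0  0  1  1  1  2  2  2  3  3  3  0  0  0  1  1  1  2  2  2  3  3  3  0  0
G_B(25) = 0.
Combined Grundy value = 0 ⊕ 0 = 0.
A winning move leaves total XOR = 0, i.e. changes one component's Grundy value g to g ⊕ X where X is the current total.
Heap A: target g' = 0⊕0 = 0, but every legal move changes the Grundy value (mex property), so 0 moves.
Heap B: target g' = 0⊕0 = 0, but every legal move changes the Grundy value (mex property), so 0 moves.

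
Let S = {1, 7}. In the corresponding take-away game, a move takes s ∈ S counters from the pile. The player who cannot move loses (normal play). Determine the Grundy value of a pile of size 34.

n :  0  1  2  3  4  5  6  7  8  9 10 11 12 13 14 15 16 17 18 19 20 21 22 23 24 25 26 27 28 29 30 31 32 33 34
G :  0  1  0  1  0  1  0  1  0  1  0  1  0  1  0  1  0  1  0  1  0  1  0  1  0  1  0  1  0  1  0  1  0  1  0

0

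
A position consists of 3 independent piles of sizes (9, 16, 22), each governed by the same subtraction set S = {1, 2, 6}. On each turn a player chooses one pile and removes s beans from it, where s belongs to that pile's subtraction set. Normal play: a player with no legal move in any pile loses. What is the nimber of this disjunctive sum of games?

1

All piles use S = {1, 2, 6}:
G(0) = 0
G(1) = mex{0} = 1
G(2) = mex{1,0} = 2
G(3) = mex{2,1} = 0
G(4) = mex{0,2} = 1
G(5) = mex{1,0} = 2
G(6) = mex{2,1,0} = 3
G(7) = mex{3,2,1} = 0
G(8) = mex{0,3,2} = 1
G(9) = mex{1,0,0} = 2
G(10) = mex{2,1,1} = 0
G(11) = mex{0,2,2} = 1
G(12) = mex{1,0,3} = 2
G(13) = mex{2,1,0} = 3
G(14) = mex{3,2,1} = 0
G(15) = mex{0,3,2} = 1
G(16) = mex{1,0,0} = 2
G(17) = mex{2,1,1} = 0
G(18) = mex{0,2,2} = 1
G(19) = mex{1,0,3} = 2
G(20) = mex{2,1,0} = 3
G(21) = mex{3,2,1} = 0
G(22) = mex{0,3,2} = 1
Pile A: G(9) = 2.
Pile B: G(16) = 2.
Pile C: G(22) = 1.
Combined Grundy value = 2 ⊕ 2 ⊕ 1 = 1.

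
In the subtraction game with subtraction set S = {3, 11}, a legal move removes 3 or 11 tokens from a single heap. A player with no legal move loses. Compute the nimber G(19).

n :  0  1  2  3  4  5  6  7  8  9 10 11 12 13 14 15 16 17 18 19
G :  0  0  0  1  1  1  0  0  0  1  1  1  2  2  0  0  0  1  1  1

1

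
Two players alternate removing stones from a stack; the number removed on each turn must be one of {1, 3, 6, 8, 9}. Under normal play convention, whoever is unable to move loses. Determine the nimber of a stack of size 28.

G(0) = 0
G(1) = mex{0} = 1
G(2) = mex{1} = 0
G(3) = mex{0,0} = 1
G(4) = mex{1,1} = 0
G(5) = mex{0,0} = 1
G(6) = mex{1,1,0} = 2
G(7) = mex{2,0,1} = 3
G(8) = mex{3,1,0,0} = 2
G(9) = mex{2,2,1,1,0} = 3
G(10) = mex{3,3,0,0,1} = 2
G(11) = mex{2,2,1,1,0} = 3
G(12) = mex{3,3,2,0,1} = 4
G(13) = mex{4,2,3,1,0} = 5
G(14) = mex{5,3,2,2,1} = 0
G(15) = mex{0,4,3,3,2} = 1
G(16) = mex{1,5,2,2,3} = 0
G(17) = mex{0,0,3,3,2} = 1
G(18) = mex{1,1,4,2,3} = 0
G(19) = mex{0,0,5,3,2} = 1
G(20) = mex{1,1,0,4,3} = 2
G(21) = mex{2,0,1,5,4} = 3
G(22) = mex{3,1,0,0,5} = 2
G(23) = mex{2,2,1,1,0} = 3
G(24) = mex{3,3,0,0,1} = 2
G(25) = mex{2,2,1,1,0} = 3
G(26) = mex{3,3,2,0,1} = 4
G(27) = mex{4,2,3,1,0} = 5
G(28) = mex{5,3,2,2,1} = 0

0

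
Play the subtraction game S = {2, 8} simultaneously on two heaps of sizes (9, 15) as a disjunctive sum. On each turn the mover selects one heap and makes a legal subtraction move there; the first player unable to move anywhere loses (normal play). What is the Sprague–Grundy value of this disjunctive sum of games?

2

All heaps use S = {2, 8}:
G(0) = 0
G(1) = mex{} = 0
G(2) = mex{0} = 1
G(3) = mex{0} = 1
G(4) = mex{1} = 0
G(5) = mex{1} = 0
G(6) = mex{0} = 1
G(7) = mex{0} = 1
G(8) = mex{1,0} = 2
G(9) = mex{1,0} = 2
G(10) = mex{2,1} = 0
G(11) = mex{2,1} = 0
G(12) = mex{0,0} = 1
G(13) = mex{0,0} = 1
G(14) = mex{1,1} = 0
G(15) = mex{1,1} = 0
Heap A: G(9) = 2.
Heap B: G(15) = 0.
Combined Grundy value = 2 ⊕ 0 = 2.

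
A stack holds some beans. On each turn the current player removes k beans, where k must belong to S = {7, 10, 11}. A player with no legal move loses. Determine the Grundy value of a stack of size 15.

n :  0  1  2  3  4  5  6  7  8  9 10 11 12 13 14 15
G :  0  0  0  0  0  0  0  1  1  1  1  1  1  1  2  2

2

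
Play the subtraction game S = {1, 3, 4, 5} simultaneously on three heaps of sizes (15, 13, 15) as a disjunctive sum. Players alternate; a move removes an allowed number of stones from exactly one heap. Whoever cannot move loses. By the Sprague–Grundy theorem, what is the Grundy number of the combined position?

All heaps use S = {1, 3, 4, 5}:
n :  0  1  2  3  4  5  6  7  8  9 10 11 12 13 14 15
G :  0  1  0  1  2  3  2  3  0  1  0  1  2  3  2  3
Heap A: G(15) = 3.
Heap B: G(13) = 3.
Heap C: G(15) = 3.
Combined Grundy value = 3 ⊕ 3 ⊕ 3 = 3.

3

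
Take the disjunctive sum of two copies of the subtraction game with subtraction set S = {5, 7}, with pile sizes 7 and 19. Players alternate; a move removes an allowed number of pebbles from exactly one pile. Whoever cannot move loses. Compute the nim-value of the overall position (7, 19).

All piles use S = {5, 7}:
n :  0  1  2  3  4  5  6  7  8  9 10 11 12 13 14 15 16 17 18 19
G :  0  0  0  0  0  1  1  1  1  1  2  2  0  0  0  0  0  1  1  1
Pile A: G(7) = 1.
Pile B: G(19) = 1.
Combined Grundy value = 1 ⊕ 1 = 0.

0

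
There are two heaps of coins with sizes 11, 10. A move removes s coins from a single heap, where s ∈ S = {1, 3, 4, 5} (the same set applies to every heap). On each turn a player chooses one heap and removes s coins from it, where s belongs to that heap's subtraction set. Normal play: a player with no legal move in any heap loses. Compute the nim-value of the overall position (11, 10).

1

All heaps use S = {1, 3, 4, 5}:
G(0) = 0
G(1) = mex{0} = 1
G(2) = mex{1} = 0
G(3) = mex{0,0} = 1
G(4) = mex{1,1,0} = 2
G(5) = mex{2,0,1,0} = 3
G(6) = mex{3,1,0,1} = 2
G(7) = mex{2,2,1,0} = 3
G(8) = mex{3,3,2,1} = 0
G(9) = mex{0,2,3,2} = 1
G(10) = mex{1,3,2,3} = 0
G(11) = mex{0,0,3,2} = 1
Heap A: G(11) = 1.
Heap B: G(10) = 0.
Combined Grundy value = 1 ⊕ 0 = 1.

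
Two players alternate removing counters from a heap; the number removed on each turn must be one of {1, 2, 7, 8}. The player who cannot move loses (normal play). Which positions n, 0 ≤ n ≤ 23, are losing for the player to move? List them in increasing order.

n :  0  1  2  3  4  5  6  7  8  9 10 11 12 13 14 15 16 17 18 19 20 21 22 23
G :  0  1  2  0  1  2  0  1  2  0  1  2  0  1  2  0  1  2  0  1  2  0  1  2
P-positions are exactly the n with G(n) = 0.

0, 3, 6, 9, 12, 15, 18, 21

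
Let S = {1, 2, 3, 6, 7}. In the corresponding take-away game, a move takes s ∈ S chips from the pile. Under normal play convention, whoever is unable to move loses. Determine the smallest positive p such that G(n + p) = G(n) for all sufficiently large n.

4

G(0) = 0
G(1) = mex{0} = 1
G(2) = mex{1,0} = 2
G(3) = mex{2,1,0} = 3
G(4) = mex{3,2,1} = 0
G(5) = mex{0,3,2} = 1
G(6) = mex{1,0,3,0} = 2
G(7) = mex{2,1,0,1,0} = 3
G(8) = mex{3,2,1,2,1} = 0
G(9) = mex{0,3,2,3,2} = 1
G(10) = mex{1,0,3,0,3} = 2
G(11) = mex{2,1,0,1,0} = 3
G(12) = mex{3,2,1,2,1} = 0
G(13) = mex{0,3,2,3,2} = 1
G(14) = mex{1,0,3,0,3} = 2
G(n+4) = G(n) holds for n = 0,…,6 (a full window of length max(S) = 7), so the sequence is purely periodic with period 4.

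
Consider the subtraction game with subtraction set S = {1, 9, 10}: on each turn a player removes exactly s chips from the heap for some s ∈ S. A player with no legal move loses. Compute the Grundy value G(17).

3

n :  0  1  2  3  4  5  6  7  8  9 10 11 12 13 14 15 16 17
G :  0  1  0  1  0  1  0  1  0  1  2  3  2  3  2  3  2  3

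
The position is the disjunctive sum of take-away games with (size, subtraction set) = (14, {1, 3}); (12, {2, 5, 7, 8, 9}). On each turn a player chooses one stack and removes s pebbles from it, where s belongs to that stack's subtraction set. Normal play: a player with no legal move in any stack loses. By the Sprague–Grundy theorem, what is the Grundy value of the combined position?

Stack A, S = {1, 3}:
n :  0  1  2  3  4  5  6  7  8  9 10 11 12 13 14
G :  0  1  0  1  0  1  0  1  0  1  0  1  0  1  0
G_A(14) = 0.
Stack B, S = {2, 5, 7, 8, 9}:
G(0) = 0
G(1) = mex{} = 0
G(2) = mex{0} = 1
G(3) = mex{0} = 1
G(4) = mex{1} = 0
G(5) = mex{1,0} = 2
G(6) = mex{0,0} = 1
G(7) = mex{2,1,0} = 3
G(8) = mex{1,1,0,0} = 2
G(9) = mex{3,0,1,0,0} = 2
G(10) = mex{2,2,1,1,0} = 3
G(11) = mex{2,1,0,1,1} = 3
G(12) = mex{3,3,2,0,1} = 4
G_B(12) = 4.
Combined Grundy value = 0 ⊕ 4 = 4.

4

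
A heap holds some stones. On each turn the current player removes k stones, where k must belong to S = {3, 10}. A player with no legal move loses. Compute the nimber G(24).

1

G(0) = 0
G(1) = mex{} = 0
G(2) = mex{} = 0
G(3) = mex{0} = 1
G(4) = mex{0} = 1
G(5) = mex{0} = 1
G(6) = mex{1} = 0
G(7) = mex{1} = 0
G(8) = mex{1} = 0
G(9) = mex{0} = 1
G(10) = mex{0,0} = 1
G(11) = mex{0,0} = 1
G(12) = mex{1,0} = 2
G(13) = mex{1,1} = 0
G(14) = mex{1,1} = 0
G(15) = mex{2,1} = 0
G(16) = mex{0,0} = 1
G(17) = mex{0,0} = 1
G(18) = mex{0,0} = 1
G(19) = mex{1,1} = 0
G(20) = mex{1,1} = 0
G(21) = mex{1,1} = 0
G(22) = mex{0,2} = 1
G(23) = mex{0,0} = 1
G(24) = mex{0,0} = 1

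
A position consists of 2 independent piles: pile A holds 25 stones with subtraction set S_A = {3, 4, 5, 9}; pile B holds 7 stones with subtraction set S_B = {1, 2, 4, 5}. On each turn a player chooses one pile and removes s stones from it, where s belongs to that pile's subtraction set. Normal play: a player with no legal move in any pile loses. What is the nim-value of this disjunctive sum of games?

0

Pile A, S = {3, 4, 5, 9}:
n :  0  1  2  3  4  5  6  7  8  9 10 11 12 13 14 15 16 17 18 19 20 21 22 23 24 25
G :  0  0  0  1  1  1  2  2  0  3  3  1  4  2  0  0  0  1  1  1  2  2  0  3  3  1
G_A(25) = 1.
Pile B, S = {1, 2, 4, 5}:
G(0) = 0
G(1) = mex{0} = 1
G(2) = mex{1,0} = 2
G(3) = mex{2,1} = 0
G(4) = mex{0,2,0} = 1
G(5) = mex{1,0,1,0} = 2
G(6) = mex{2,1,2,1} = 0
G(7) = mex{0,2,0,2} = 1
G_B(7) = 1.
Combined Grundy value = 1 ⊕ 1 = 0.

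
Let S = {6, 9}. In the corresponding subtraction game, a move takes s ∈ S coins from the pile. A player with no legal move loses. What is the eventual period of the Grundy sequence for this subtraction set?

n :  0  1  2  3  4  5  6  7  8  9 10 11 12 13 14 15 16 17 18 19 20 21 22 23 24 25 26 27 28 29 30 31
G :  0  0  0  0  0  0  1  1  1  1  1  1  2  2  2  0  0  0  0  0  0  1  1  1  1  1  1  2  2  2  0  0
G(n+15) = G(n) holds for n = 0,…,8 (a full window of length max(S) = 9), so the sequence is purely periodic with period 15.

15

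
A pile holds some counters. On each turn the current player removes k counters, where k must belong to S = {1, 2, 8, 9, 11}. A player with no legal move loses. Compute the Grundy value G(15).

2

G(0) = 0
G(1) = mex{0} = 1
G(2) = mex{1,0} = 2
G(3) = mex{2,1} = 0
G(4) = mex{0,2} = 1
G(5) = mex{1,0} = 2
G(6) = mex{2,1} = 0
G(7) = mex{0,2} = 1
G(8) = mex{1,0,0} = 2
G(9) = mex{2,1,1,0} = 3
G(10) = mex{3,2,2,1} = 0
G(11) = mex{0,3,0,2,0} = 1
G(12) = mex{1,0,1,0,1} = 2
G(13) = mex{2,1,2,1,2} = 0
G(14) = mex{0,2,0,2,0} = 1
G(15) = mex{1,0,1,0,1} = 2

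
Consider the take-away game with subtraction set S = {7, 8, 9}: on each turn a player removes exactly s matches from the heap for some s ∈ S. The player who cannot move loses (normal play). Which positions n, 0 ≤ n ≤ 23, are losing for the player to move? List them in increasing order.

G(0) = 0
G(1) = mex{} = 0
G(2) = mex{} = 0
G(3) = mex{} = 0
G(4) = mex{} = 0
G(5) = mex{} = 0
G(6) = mex{} = 0
G(7) = mex{0} = 1
G(8) = mex{0,0} = 1
G(9) = mex{0,0,0} = 1
G(10) = mex{0,0,0} = 1
G(11) = mex{0,0,0} = 1
G(12) = mex{0,0,0} = 1
G(13) = mex{0,0,0} = 1
G(14) = mex{1,0,0} = 2
G(15) = mex{1,1,0} = 2
G(16) = mex{1,1,1} = 0
G(17) = mex{1,1,1} = 0
G(18) = mex{1,1,1} = 0
G(19) = mex{1,1,1} = 0
G(20) = mex{1,1,1} = 0
G(21) = mex{2,1,1} = 0
G(22) = mex{2,2,1} = 0
G(23) = mex{0,2,2} = 1
P-positions are exactly the n with G(n) = 0.

0, 1, 2, 3, 4, 5, 6, 16, 17, 18, 19, 20, 21, 22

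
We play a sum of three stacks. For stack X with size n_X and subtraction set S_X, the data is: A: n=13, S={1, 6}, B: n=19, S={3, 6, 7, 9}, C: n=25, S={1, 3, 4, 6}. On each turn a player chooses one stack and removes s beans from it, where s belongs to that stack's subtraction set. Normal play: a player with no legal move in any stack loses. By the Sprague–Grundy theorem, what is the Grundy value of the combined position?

Stack A, S = {1, 6}:
n :  0  1  2  3  4  5  6  7  8  9 10 11 12 13
G :  0  1  0  1  0  1  2  0  1  0  1  0  1  2
G_A(13) = 2.
Stack B, S = {3, 6, 7, 9}:
n :  0  1  2  3  4  5  6  7  8  9 10 11 12 13 14 15 16 17 18 19
G :  0  0  0  1  1  1  2  2  2  3  3  3  0  0  0  1  1  1  2  2
G_B(19) = 2.
Stack C, S = {1, 3, 4, 6}:
n :  0  1  2  3  4  5  6  7  8  9 10 11 12 13 14 15 16 17 18 19 20 21 22 23 24 25
G :  0  1  0  1  2  3  2  0  1  0  1  2  3  2  0  1  0  1  2  3  2  0  1  0  1  2
G_C(25) = 2.
Combined Grundy value = 2 ⊕ 2 ⊕ 2 = 2.

2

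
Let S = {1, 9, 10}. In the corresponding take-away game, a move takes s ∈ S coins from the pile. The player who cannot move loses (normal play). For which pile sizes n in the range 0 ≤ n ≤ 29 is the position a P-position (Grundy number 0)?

G(0) = 0
G(1) = mex{0} = 1
G(2) = mex{1} = 0
G(3) = mex{0} = 1
G(4) = mex{1} = 0
G(5) = mex{0} = 1
G(6) = mex{1} = 0
G(7) = mex{0} = 1
G(8) = mex{1} = 0
G(9) = mex{0,0} = 1
G(10) = mex{1,1,0} = 2
G(11) = mex{2,0,1} = 3
G(12) = mex{3,1,0} = 2
G(13) = mex{2,0,1} = 3
G(14) = mex{3,1,0} = 2
G(15) = mex{2,0,1} = 3
G(16) = mex{3,1,0} = 2
G(17) = mex{2,0,1} = 3
G(18) = mex{3,1,0} = 2
G(19) = mex{2,2,1} = 0
G(20) = mex{0,3,2} = 1
G(21) = mex{1,2,3} = 0
G(22) = mex{0,3,2} = 1
G(23) = mex{1,2,3} = 0
G(24) = mex{0,3,2} = 1
G(25) = mex{1,2,3} = 0
G(26) = mex{0,3,2} = 1
G(27) = mex{1,2,3} = 0
G(28) = mex{0,0,2} = 1
G(29) = mex{1,1,0} = 2
P-positions are exactly the n with G(n) = 0.

0, 2, 4, 6, 8, 19, 21, 23, 25, 27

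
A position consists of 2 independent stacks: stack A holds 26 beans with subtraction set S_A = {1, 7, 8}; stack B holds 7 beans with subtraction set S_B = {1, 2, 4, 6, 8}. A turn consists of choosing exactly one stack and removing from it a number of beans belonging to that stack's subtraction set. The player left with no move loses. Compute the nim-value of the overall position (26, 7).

7

Stack A, S = {1, 7, 8}:
n :  0  1  2  3  4  5  6  7  8  9 10 11 12 13 14 15 16 17 18 19 20 21 22 23 24 25 26
G :  0  1  0  1  0  1  0  1  2  3  2  3  2  3  2  0  1  0  1  0  1  0  1  2  3  2  3
G_A(26) = 3.
Stack B, S = {1, 2, 4, 6, 8}:
G(0) = 0
G(1) = mex{0} = 1
G(2) = mex{1,0} = 2
G(3) = mex{2,1} = 0
G(4) = mex{0,2,0} = 1
G(5) = mex{1,0,1} = 2
G(6) = mex{2,1,2,0} = 3
G(7) = mex{3,2,0,1} = 4
G_B(7) = 4.
Combined Grundy value = 3 ⊕ 4 = 7.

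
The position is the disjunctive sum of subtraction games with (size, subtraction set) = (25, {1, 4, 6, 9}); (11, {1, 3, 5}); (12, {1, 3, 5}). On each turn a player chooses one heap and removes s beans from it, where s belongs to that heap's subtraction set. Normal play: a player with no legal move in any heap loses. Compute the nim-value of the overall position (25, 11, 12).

Heap A, S = {1, 4, 6, 9}:
G(0) = 0
G(1) = mex{0} = 1
G(2) = mex{1} = 0
G(3) = mex{0} = 1
G(4) = mex{1,0} = 2
G(5) = mex{2,1} = 0
G(6) = mex{0,0,0} = 1
G(7) = mex{1,1,1} = 0
G(8) = mex{0,2,0} = 1
G(9) = mex{1,0,1,0} = 2
G(10) = mex{2,1,2,1} = 0
G(11) = mex{0,0,0,0} = 1
G(12) = mex{1,1,1,1} = 0
G(13) = mex{0,2,0,2} = 1
G(14) = mex{1,0,1,0} = 2
G(15) = mex{2,1,2,1} = 0
G(16) = mex{0,0,0,0} = 1
G(17) = mex{1,1,1,1} = 0
G(18) = mex{0,2,0,2} = 1
G(19) = mex{1,0,1,0} = 2
G(20) = mex{2,1,2,1} = 0
G(21) = mex{0,0,0,0} = 1
G(22) = mex{1,1,1,1} = 0
G(23) = mex{0,2,0,2} = 1
G(24) = mex{1,0,1,0} = 2
G(25) = mex{2,1,2,1} = 0
G_A(25) = 0.
Heap B, S = {1, 3, 5}:
G(0) = 0
G(1) = mex{0} = 1
G(2) = mex{1} = 0
G(3) = mex{0,0} = 1
G(4) = mex{1,1} = 0
G(5) = mex{0,0,0} = 1
G(6) = mex{1,1,1} = 0
G(7) = mex{0,0,0} = 1
G(8) = mex{1,1,1} = 0
G(9) = mex{0,0,0} = 1
G(10) = mex{1,1,1} = 0
G(11) = mex{0,0,0} = 1
G_B(11) = 1.
Heap C, S = {1, 3, 5}:
n :  0  1  2  3  4  5  6  7  8  9 10 11 12
G :  0  1  0  1  0  1  0  1  0  1  0  1  0
G_C(12) = 0.
Combined Grundy value = 0 ⊕ 1 ⊕ 0 = 1.

1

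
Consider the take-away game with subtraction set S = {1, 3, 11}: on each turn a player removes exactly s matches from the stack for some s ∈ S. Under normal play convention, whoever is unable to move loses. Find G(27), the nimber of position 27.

1

G(0) = 0
G(1) = mex{0} = 1
G(2) = mex{1} = 0
G(3) = mex{0,0} = 1
G(4) = mex{1,1} = 0
G(5) = mex{0,0} = 1
G(6) = mex{1,1} = 0
G(7) = mex{0,0} = 1
G(8) = mex{1,1} = 0
G(9) = mex{0,0} = 1
G(10) = mex{1,1} = 0
G(11) = mex{0,0,0} = 1
G(12) = mex{1,1,1} = 0
G(13) = mex{0,0,0} = 1
G(14) = mex{1,1,1} = 0
G(15) = mex{0,0,0} = 1
G(16) = mex{1,1,1} = 0
G(17) = mex{0,0,0} = 1
G(18) = mex{1,1,1} = 0
G(19) = mex{0,0,0} = 1
G(20) = mex{1,1,1} = 0
G(21) = mex{0,0,0} = 1
G(22) = mex{1,1,1} = 0
G(23) = mex{0,0,0} = 1
G(24) = mex{1,1,1} = 0
G(25) = mex{0,0,0} = 1
G(26) = mex{1,1,1} = 0
G(27) = mex{0,0,0} = 1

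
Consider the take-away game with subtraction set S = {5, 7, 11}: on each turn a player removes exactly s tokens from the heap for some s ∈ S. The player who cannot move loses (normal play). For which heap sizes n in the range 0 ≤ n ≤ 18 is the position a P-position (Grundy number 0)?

0, 1, 2, 3, 4, 16, 17, 18

G(0) = 0
G(1) = mex{} = 0
G(2) = mex{} = 0
G(3) = mex{} = 0
G(4) = mex{} = 0
G(5) = mex{0} = 1
G(6) = mex{0} = 1
G(7) = mex{0,0} = 1
G(8) = mex{0,0} = 1
G(9) = mex{0,0} = 1
G(10) = mex{1,0} = 2
G(11) = mex{1,0,0} = 2
G(12) = mex{1,1,0} = 2
G(13) = mex{1,1,0} = 2
G(14) = mex{1,1,0} = 2
G(15) = mex{2,1,0} = 3
G(16) = mex{2,1,1} = 0
G(17) = mex{2,2,1} = 0
G(18) = mex{2,2,1} = 0
P-positions are exactly the n with G(n) = 0.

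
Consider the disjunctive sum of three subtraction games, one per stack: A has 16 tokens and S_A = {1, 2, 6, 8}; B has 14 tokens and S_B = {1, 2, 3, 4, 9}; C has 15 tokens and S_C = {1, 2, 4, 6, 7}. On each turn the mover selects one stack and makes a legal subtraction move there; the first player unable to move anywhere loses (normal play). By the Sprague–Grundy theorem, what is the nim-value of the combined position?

2

Stack A, S = {1, 2, 6, 8}:
n :  0  1  2  3  4  5  6  7  8  9 10 11 12 13 14 15 16
G :  0  1  2  0  1  2  3  0  1  2  0  1  2  3  0  1  2
G_A(16) = 2.
Stack B, S = {1, 2, 3, 4, 9}:
n :  0  1  2  3  4  5  6  7  8  9 10 11 12 13 14
G :  0  1  2  3  4  0  1  2  3  4  0  1  2  3  4
G_B(14) = 4.
Stack C, S = {1, 2, 4, 6, 7}:
G(0) = 0
G(1) = mex{0} = 1
G(2) = mex{1,0} = 2
G(3) = mex{2,1} = 0
G(4) = mex{0,2,0} = 1
G(5) = mex{1,0,1} = 2
G(6) = mex{2,1,2,0} = 3
G(7) = mex{3,2,0,1,0} = 4
G(8) = mex{4,3,1,2,1} = 0
G(9) = mex{0,4,2,0,2} = 1
G(10) = mex{1,0,3,1,0} = 2
G(11) = mex{2,1,4,2,1} = 0
G(12) = mex{0,2,0,3,2} = 1
G(13) = mex{1,0,1,4,3} = 2
G(14) = mex{2,1,2,0,4} = 3
G(15) = mex{3,2,0,1,0} = 4
G_C(15) = 4.
Combined Grundy value = 2 ⊕ 4 ⊕ 4 = 2.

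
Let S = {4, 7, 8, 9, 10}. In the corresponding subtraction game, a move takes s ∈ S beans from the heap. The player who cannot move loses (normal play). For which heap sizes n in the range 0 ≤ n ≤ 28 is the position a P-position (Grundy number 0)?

0, 1, 2, 3, 14, 15, 16, 17, 28

G(0) = 0
G(1) = mex{} = 0
G(2) = mex{} = 0
G(3) = mex{} = 0
G(4) = mex{0} = 1
G(5) = mex{0} = 1
G(6) = mex{0} = 1
G(7) = mex{0,0} = 1
G(8) = mex{1,0,0} = 2
G(9) = mex{1,0,0,0} = 2
G(10) = mex{1,0,0,0,0} = 2
G(11) = mex{1,1,0,0,0} = 2
G(12) = mex{2,1,1,0,0} = 3
G(13) = mex{2,1,1,1,0} = 3
G(14) = mex{2,1,1,1,1} = 0
G(15) = mex{2,2,1,1,1} = 0
G(16) = mex{3,2,2,1,1} = 0
G(17) = mex{3,2,2,2,1} = 0
G(18) = mex{0,2,2,2,2} = 1
G(19) = mex{0,3,2,2,2} = 1
G(20) = mex{0,3,3,2,2} = 1
G(21) = mex{0,0,3,3,2} = 1
G(22) = mex{1,0,0,3,3} = 2
G(23) = mex{1,0,0,0,3} = 2
G(24) = mex{1,0,0,0,0} = 2
G(25) = mex{1,1,0,0,0} = 2
G(26) = mex{2,1,1,0,0} = 3
G(27) = mex{2,1,1,1,0} = 3
G(28) = mex{2,1,1,1,1} = 0
P-positions are exactly the n with G(n) = 0.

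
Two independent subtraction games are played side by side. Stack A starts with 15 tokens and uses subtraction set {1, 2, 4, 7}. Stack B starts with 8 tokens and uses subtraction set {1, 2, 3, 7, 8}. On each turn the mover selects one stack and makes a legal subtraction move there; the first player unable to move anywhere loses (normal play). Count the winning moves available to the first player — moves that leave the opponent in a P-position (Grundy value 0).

1

Stack A, S = {1, 2, 4, 7}:
n :  0  1  2  3  4  5  6  7  8  9 10 11 12 13 14 15
G :  0  1  2  0  1  2  0  1  2  0  1  2  0  1  2  0
G_A(15) = 0.
Stack B, S = {1, 2, 3, 7, 8}:
n : 0 1 2 3 4 5 6 7 8
G : 0 1 2 3 0 1 2 3 4
G_B(8) = 4.
Combined Grundy value = 0 ⊕ 4 = 4.
A winning move leaves total XOR = 0, i.e. changes one component's Grundy value g to g ⊕ X where X is the current total.
Stack A: need g' = 0⊕4 = 4. Options: 15−1→G=2, 15−2→G=1, 15−4→G=2, 15−7→G=2. Hits: 0.
Stack B: need g' = 4⊕4 = 0. Options: 8−1→G=3, 8−2→G=2, 8−3→G=1, 8−7→G=1, 8−8→G=0. Hits: 1.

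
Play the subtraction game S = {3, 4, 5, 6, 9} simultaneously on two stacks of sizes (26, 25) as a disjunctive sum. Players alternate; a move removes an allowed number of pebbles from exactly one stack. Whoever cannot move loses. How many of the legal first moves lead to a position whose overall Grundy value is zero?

0

All stacks use S = {3, 4, 5, 6, 9}:
n :  0  1  2  3  4  5  6  7  8  9 10 11 12 13 14 15 16 17 18 19 20 21 22 23 24 25 26
G :  0  0  0  1  1  1  2  2  2  3  3  3  0  0  0  1  1  1  2  2  2  3  3  3  0  0  0
Stack A: G(26) = 0.
Stack B: G(25) = 0.
Combined Grundy value = 0 ⊕ 0 = 0.
A winning move leaves total XOR = 0, i.e. changes one component's Grundy value g to g ⊕ X where X is the current total.
Stack A: target g' = 0⊕0 = 0, but every legal move changes the Grundy value (mex property), so 0 moves.
Stack B: target g' = 0⊕0 = 0, but every legal move changes the Grundy value (mex property), so 0 moves.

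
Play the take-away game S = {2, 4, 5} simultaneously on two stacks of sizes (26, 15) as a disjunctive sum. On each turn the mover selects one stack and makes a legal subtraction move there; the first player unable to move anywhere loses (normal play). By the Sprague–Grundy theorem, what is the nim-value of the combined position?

All stacks use S = {2, 4, 5}:
n :  0  1  2  3  4  5  6  7  8  9 10 11 12 13 14 15 16 17 18 19 20 21 22 23 24 25 26
G :  0  0  1  1  2  2  3  0  0  1  1  2  2  3  0  0  1  1  2  2  3  0  0  1  1  2  2
Stack A: G(26) = 2.
Stack B: G(15) = 0.
Combined Grundy value = 2 ⊕ 0 = 2.

2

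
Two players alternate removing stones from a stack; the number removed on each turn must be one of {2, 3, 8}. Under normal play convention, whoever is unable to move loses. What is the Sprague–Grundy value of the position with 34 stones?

G(0) = 0
G(1) = mex{} = 0
G(2) = mex{0} = 1
G(3) = mex{0,0} = 1
G(4) = mex{1,0} = 2
G(5) = mex{1,1} = 0
G(6) = mex{2,1} = 0
G(7) = mex{0,2} = 1
G(8) = mex{0,0,0} = 1
G(9) = mex{1,0,0} = 2
G(10) = mex{1,1,1} = 0
G(11) = mex{2,1,1} = 0
G(12) = mex{0,2,2} = 1
G(13) = mex{0,0,0} = 1
G(14) = mex{1,0,0} = 2
G(15) = mex{1,1,1} = 0
G(16) = mex{2,1,1} = 0
G(17) = mex{0,2,2} = 1
G(18) = mex{0,0,0} = 1
G(19) = mex{1,0,0} = 2
G(20) = mex{1,1,1} = 0
G(21) = mex{2,1,1} = 0
G(22) = mex{0,2,2} = 1
G(23) = mex{0,0,0} = 1
G(24) = mex{1,0,0} = 2
G(25) = mex{1,1,1} = 0
G(26) = mex{2,1,1} = 0
G(27) = mex{0,2,2} = 1
G(28) = mex{0,0,0} = 1
G(29) = mex{1,0,0} = 2
G(30) = mex{1,1,1} = 0
G(31) = mex{2,1,1} = 0
G(32) = mex{0,2,2} = 1
G(33) = mex{0,0,0} = 1
G(34) = mex{1,0,0} = 2

2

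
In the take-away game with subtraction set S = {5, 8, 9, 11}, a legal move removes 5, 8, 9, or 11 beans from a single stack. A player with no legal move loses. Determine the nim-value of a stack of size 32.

0

n :  0  1  2  3  4  5  6  7  8  9 10 11 12 13 14 15 16 17 18 19 20 21 22 23 24 25 26 27 28 29 30 31 32
G :  0  0  0  0  0  1  1  1  1  1  2  2  2  2  2  3  0  0  0  0  0  1  1  1  1  1  2  2  2  2  2  3  0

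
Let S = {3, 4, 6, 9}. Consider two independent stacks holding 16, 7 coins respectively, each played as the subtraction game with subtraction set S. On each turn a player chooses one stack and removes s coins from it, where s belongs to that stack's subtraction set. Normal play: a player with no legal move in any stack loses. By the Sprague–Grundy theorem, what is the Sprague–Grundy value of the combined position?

All stacks use S = {3, 4, 6, 9}:
n :  0  1  2  3  4  5  6  7  8  9 10 11 12 13 14 15 16
G :  0  0  0  1  1  1  2  2  2  3  3  3  0  0  0  1  1
Stack A: G(16) = 1.
Stack B: G(7) = 2.
Combined Grundy value = 1 ⊕ 2 = 3.

3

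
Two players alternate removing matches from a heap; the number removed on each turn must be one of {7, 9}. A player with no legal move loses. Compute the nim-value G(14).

2

n :  0  1  2  3  4  5  6  7  8  9 10 11 12 13 14
G :  0  0  0  0  0  0  0  1  1  1  1  1  1  1  2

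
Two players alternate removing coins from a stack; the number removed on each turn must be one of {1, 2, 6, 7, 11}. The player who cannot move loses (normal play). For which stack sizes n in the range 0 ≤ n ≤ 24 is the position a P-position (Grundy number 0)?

G(0) = 0
G(1) = mex{0} = 1
G(2) = mex{1,0} = 2
G(3) = mex{2,1} = 0
G(4) = mex{0,2} = 1
G(5) = mex{1,0} = 2
G(6) = mex{2,1,0} = 3
G(7) = mex{3,2,1,0} = 4
G(8) = mex{4,3,2,1} = 0
G(9) = mex{0,4,0,2} = 1
G(10) = mex{1,0,1,0} = 2
G(11) = mex{2,1,2,1,0} = 3
G(12) = mex{3,2,3,2,1} = 0
G(13) = mex{0,3,4,3,2} = 1
G(14) = mex{1,0,0,4,0} = 2
G(15) = mex{2,1,1,0,1} = 3
G(16) = mex{3,2,2,1,2} = 0
G(17) = mex{0,3,3,2,3} = 1
G(18) = mex{1,0,0,3,4} = 2
G(19) = mex{2,1,1,0,0} = 3
G(20) = mex{3,2,2,1,1} = 0
G(21) = mex{0,3,3,2,2} = 1
G(22) = mex{1,0,0,3,3} = 2
G(23) = mex{2,1,1,0,0} = 3
G(24) = mex{3,2,2,1,1} = 0
P-positions are exactly the n with G(n) = 0.

0, 3, 8, 12, 16, 20, 24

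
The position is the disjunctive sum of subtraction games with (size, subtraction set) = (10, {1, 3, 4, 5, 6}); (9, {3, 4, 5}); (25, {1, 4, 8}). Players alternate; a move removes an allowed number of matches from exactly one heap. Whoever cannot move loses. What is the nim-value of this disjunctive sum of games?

0

Heap A, S = {1, 3, 4, 5, 6}:
G(0) = 0
G(1) = mex{0} = 1
G(2) = mex{1} = 0
G(3) = mex{0,0} = 1
G(4) = mex{1,1,0} = 2
G(5) = mex{2,0,1,0} = 3
G(6) = mex{3,1,0,1,0} = 2
G(7) = mex{2,2,1,0,1} = 3
G(8) = mex{3,3,2,1,0} = 4
G(9) = mex{4,2,3,2,1} = 0
G(10) = mex{0,3,2,3,2} = 1
G_A(10) = 1.
Heap B, S = {3, 4, 5}:
n : 0 1 2 3 4 5 6 7 8 9
G : 0 0 0 1 1 1 2 2 0 0
G_B(9) = 0.
Heap C, S = {1, 4, 8}:
n :  0  1  2  3  4  5  6  7  8  9 10 11 12 13 14 15 16 17 18 19 20 21 22 23 24 25
G :  0  1  0  1  2  0  1  0  1  2  3  2  0  1  0  1  2  0  1  0  1  2  3  2  0  1
G_C(25) = 1.
Combined Grundy value = 1 ⊕ 0 ⊕ 1 = 0.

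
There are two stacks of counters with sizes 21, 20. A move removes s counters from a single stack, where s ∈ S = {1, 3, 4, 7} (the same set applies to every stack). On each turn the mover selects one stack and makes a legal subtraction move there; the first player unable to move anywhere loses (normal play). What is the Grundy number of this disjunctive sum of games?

All stacks use S = {1, 3, 4, 7}:
G(0) = 0
G(1) = mex{0} = 1
G(2) = mex{1} = 0
G(3) = mex{0,0} = 1
G(4) = mex{1,1,0} = 2
G(5) = mex{2,0,1} = 3
G(6) = mex{3,1,0} = 2
G(7) = mex{2,2,1,0} = 3
G(8) = mex{3,3,2,1} = 0
G(9) = mex{0,2,3,0} = 1
G(10) = mex{1,3,2,1} = 0
G(11) = mex{0,0,3,2} = 1
G(12) = mex{1,1,0,3} = 2
G(13) = mex{2,0,1,2} = 3
G(14) = mex{3,1,0,3} = 2
G(15) = mex{2,2,1,0} = 3
G(16) = mex{3,3,2,1} = 0
G(17) = mex{0,2,3,0} = 1
G(18) = mex{1,3,2,1} = 0
G(19) = mex{0,0,3,2} = 1
G(20) = mex{1,1,0,3} = 2
G(21) = mex{2,0,1,2} = 3
Stack A: G(21) = 3.
Stack B: G(20) = 2.
Combined Grundy value = 3 ⊕ 2 = 1.

1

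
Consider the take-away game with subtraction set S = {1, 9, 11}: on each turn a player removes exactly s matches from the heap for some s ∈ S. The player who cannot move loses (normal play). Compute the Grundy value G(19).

1

n :  0  1  2  3  4  5  6  7  8  9 10 11 12 13 14 15 16 17 18 19
G :  0  1  0  1  0  1  0  1  0  1  0  1  0  1  0  1  0  1  0  1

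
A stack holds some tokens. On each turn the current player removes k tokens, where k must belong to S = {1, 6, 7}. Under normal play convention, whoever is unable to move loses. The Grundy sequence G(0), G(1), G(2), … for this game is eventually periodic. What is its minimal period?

12

n :  0  1  2  3  4  5  6  7  8  9 10 11 12 13 14 15 16 17 18 19 20 21 22 23 24 25
G :  0  1  0  1  0  1  2  3  2  3  2  3  0  1  0  1  0  1  2  3  2  3  2  3  0  1
G(n+12) = G(n) holds for n = 0,…,6 (a full window of length max(S) = 7), so the sequence is purely periodic with period 12.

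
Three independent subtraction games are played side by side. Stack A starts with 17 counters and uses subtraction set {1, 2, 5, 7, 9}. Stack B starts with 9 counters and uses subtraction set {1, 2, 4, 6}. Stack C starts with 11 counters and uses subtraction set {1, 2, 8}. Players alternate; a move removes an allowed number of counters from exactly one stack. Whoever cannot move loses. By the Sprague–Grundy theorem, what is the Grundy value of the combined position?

Stack A, S = {1, 2, 5, 7, 9}:
G(0) = 0
G(1) = mex{0} = 1
G(2) = mex{1,0} = 2
G(3) = mex{2,1} = 0
G(4) = mex{0,2} = 1
G(5) = mex{1,0,0} = 2
G(6) = mex{2,1,1} = 0
G(7) = mex{0,2,2,0} = 1
G(8) = mex{1,0,0,1} = 2
G(9) = mex{2,1,1,2,0} = 3
G(10) = mex{3,2,2,0,1} = 4
G(11) = mex{4,3,0,1,2} = 5
G(12) = mex{5,4,1,2,0} = 3
G(13) = mex{3,5,2,0,1} = 4
G(14) = mex{4,3,3,1,2} = 0
G(15) = mex{0,4,4,2,0} = 1
G(16) = mex{1,0,5,3,1} = 2
G(17) = mex{2,1,3,4,2} = 0
G_A(17) = 0.
Stack B, S = {1, 2, 4, 6}:
G(0) = 0
G(1) = mex{0} = 1
G(2) = mex{1,0} = 2
G(3) = mex{2,1} = 0
G(4) = mex{0,2,0} = 1
G(5) = mex{1,0,1} = 2
G(6) = mex{2,1,2,0} = 3
G(7) = mex{3,2,0,1} = 4
G(8) = mex{4,3,1,2} = 0
G(9) = mex{0,4,2,0} = 1
G_B(9) = 1.
Stack C, S = {1, 2, 8}:
G(0) = 0
G(1) = mex{0} = 1
G(2) = mex{1,0} = 2
G(3) = mex{2,1} = 0
G(4) = mex{0,2} = 1
G(5) = mex{1,0} = 2
G(6) = mex{2,1} = 0
G(7) = mex{0,2} = 1
G(8) = mex{1,0,0} = 2
G(9) = mex{2,1,1} = 0
G(10) = mex{0,2,2} = 1
G(11) = mex{1,0,0} = 2
G_C(11) = 2.
Combined Grundy value = 0 ⊕ 1 ⊕ 2 = 3.

3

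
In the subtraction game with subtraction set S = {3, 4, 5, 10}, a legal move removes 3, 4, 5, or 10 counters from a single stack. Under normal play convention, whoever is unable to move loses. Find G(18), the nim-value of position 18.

1

G(0) = 0
G(1) = mex{} = 0
G(2) = mex{} = 0
G(3) = mex{0} = 1
G(4) = mex{0,0} = 1
G(5) = mex{0,0,0} = 1
G(6) = mex{1,0,0} = 2
G(7) = mex{1,1,0} = 2
G(8) = mex{1,1,1} = 0
G(9) = mex{2,1,1} = 0
G(10) = mex{2,2,1,0} = 3
G(11) = mex{0,2,2,0} = 1
G(12) = mex{0,0,2,0} = 1
G(13) = mex{3,0,0,1} = 2
G(14) = mex{1,3,0,1} = 2
G(15) = mex{1,1,3,1} = 0
G(16) = mex{2,1,1,2} = 0
G(17) = mex{2,2,1,2} = 0
G(18) = mex{0,2,2,0} = 1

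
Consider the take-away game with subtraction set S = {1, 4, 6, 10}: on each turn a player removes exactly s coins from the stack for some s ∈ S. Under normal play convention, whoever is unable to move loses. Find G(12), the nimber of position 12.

G(0) = 0
G(1) = mex{0} = 1
G(2) = mex{1} = 0
G(3) = mex{0} = 1
G(4) = mex{1,0} = 2
G(5) = mex{2,1} = 0
G(6) = mex{0,0,0} = 1
G(7) = mex{1,1,1} = 0
G(8) = mex{0,2,0} = 1
G(9) = mex{1,0,1} = 2
G(10) = mex{2,1,2,0} = 3
G(11) = mex{3,0,0,1} = 2
G(12) = mex{2,1,1,0} = 3

3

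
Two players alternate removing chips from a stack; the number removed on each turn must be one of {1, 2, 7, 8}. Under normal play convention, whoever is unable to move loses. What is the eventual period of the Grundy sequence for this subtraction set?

n :  0  1  2  3  4  5  6  7  8  9 10 11 12 13 14
G :  0  1  2  0  1  2  0  1  2  0  1  2  0  1  2
G(n+3) = G(n) holds for n = 0,…,7 (a full window of length max(S) = 8), so the sequence is purely periodic with period 3.

3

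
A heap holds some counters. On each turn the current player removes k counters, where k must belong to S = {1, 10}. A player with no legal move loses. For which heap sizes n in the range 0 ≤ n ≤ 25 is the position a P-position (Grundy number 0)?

n :  0  1  2  3  4  5  6  7  8  9 10 11 12 13 14 15 16 17 18 19 20 21 22 23 24 25
G :  0  1  0  1  0  1  0  1  0  1  2  0  1  0  1  0  1  0  1  0  1  2  0  1  0  1
P-positions are exactly the n with G(n) = 0.

0, 2, 4, 6, 8, 11, 13, 15, 17, 19, 22, 24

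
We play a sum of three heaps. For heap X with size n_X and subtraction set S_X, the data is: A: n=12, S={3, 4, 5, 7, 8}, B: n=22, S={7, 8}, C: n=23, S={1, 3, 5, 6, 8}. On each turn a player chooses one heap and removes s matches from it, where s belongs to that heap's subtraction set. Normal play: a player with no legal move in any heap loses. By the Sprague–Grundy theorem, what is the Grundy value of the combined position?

0

Heap A, S = {3, 4, 5, 7, 8}:
G(0) = 0
G(1) = mex{} = 0
G(2) = mex{} = 0
G(3) = mex{0} = 1
G(4) = mex{0,0} = 1
G(5) = mex{0,0,0} = 1
G(6) = mex{1,0,0} = 2
G(7) = mex{1,1,0,0} = 2
G(8) = mex{1,1,1,0,0} = 2
G(9) = mex{2,1,1,0,0} = 3
G(10) = mex{2,2,1,1,0} = 3
G(11) = mex{2,2,2,1,1} = 0
G(12) = mex{3,2,2,1,1} = 0
G_A(12) = 0.
Heap B, S = {7, 8}:
G(0) = 0
G(1) = mex{} = 0
G(2) = mex{} = 0
G(3) = mex{} = 0
G(4) = mex{} = 0
G(5) = mex{} = 0
G(6) = mex{} = 0
G(7) = mex{0} = 1
G(8) = mex{0,0} = 1
G(9) = mex{0,0} = 1
G(10) = mex{0,0} = 1
G(11) = mex{0,0} = 1
G(12) = mex{0,0} = 1
G(13) = mex{0,0} = 1
G(14) = mex{1,0} = 2
G(15) = mex{1,1} = 0
G(16) = mex{1,1} = 0
G(17) = mex{1,1} = 0
G(18) = mex{1,1} = 0
G(19) = mex{1,1} = 0
G(20) = mex{1,1} = 0
G(21) = mex{2,1} = 0
G(22) = mex{0,2} = 1
G_B(22) = 1.
Heap C, S = {1, 3, 5, 6, 8}:
n :  0  1  2  3  4  5  6  7  8  9 10 11 12 13 14 15 16 17 18 19 20 21 22 23
G :  0  1  0  1  0  1  2  3  2  3  2  0  1  0  1  0  1  2  3  2  3  2  0  1
G_C(23) = 1.
Combined Grundy value = 0 ⊕ 1 ⊕ 1 = 0.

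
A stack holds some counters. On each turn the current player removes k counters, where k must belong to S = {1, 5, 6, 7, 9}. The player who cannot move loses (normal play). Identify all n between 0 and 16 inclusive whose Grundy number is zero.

n :  0  1  2  3  4  5  6  7  8  9 10 11 12 13 14 15 16
G :  0  1  0  1  0  1  2  3  2  3  2  3  0  1  0  1  0
P-positions are exactly the n with G(n) = 0.

0, 2, 4, 12, 14, 16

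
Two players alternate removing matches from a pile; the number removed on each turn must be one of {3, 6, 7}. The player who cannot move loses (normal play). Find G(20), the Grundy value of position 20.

n :  0  1  2  3  4  5  6  7  8  9 10 11 12 13 14 15 16 17 18 19 20
G :  0  0  0  1  1  1  2  2  2  3  0  0  0  1  1  1  2  2  2  3  0

0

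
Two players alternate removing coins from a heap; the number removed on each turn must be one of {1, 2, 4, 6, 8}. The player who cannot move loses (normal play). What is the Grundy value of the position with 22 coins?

2

G(0) = 0
G(1) = mex{0} = 1
G(2) = mex{1,0} = 2
G(3) = mex{2,1} = 0
G(4) = mex{0,2,0} = 1
G(5) = mex{1,0,1} = 2
G(6) = mex{2,1,2,0} = 3
G(7) = mex{3,2,0,1} = 4
G(8) = mex{4,3,1,2,0} = 5
G(9) = mex{5,4,2,0,1} = 3
G(10) = mex{3,5,3,1,2} = 0
G(11) = mex{0,3,4,2,0} = 1
G(12) = mex{1,0,5,3,1} = 2
G(13) = mex{2,1,3,4,2} = 0
G(14) = mex{0,2,0,5,3} = 1
G(15) = mex{1,0,1,3,4} = 2
G(16) = mex{2,1,2,0,5} = 3
G(17) = mex{3,2,0,1,3} = 4
G(18) = mex{4,3,1,2,0} = 5
G(19) = mex{5,4,2,0,1} = 3
G(20) = mex{3,5,3,1,2} = 0
G(21) = mex{0,3,4,2,0} = 1
G(22) = mex{1,0,5,3,1} = 2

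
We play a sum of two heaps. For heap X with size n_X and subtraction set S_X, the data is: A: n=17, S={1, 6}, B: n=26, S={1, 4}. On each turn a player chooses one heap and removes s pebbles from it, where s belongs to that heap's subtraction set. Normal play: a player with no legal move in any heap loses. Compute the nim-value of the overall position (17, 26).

Heap A, S = {1, 6}:
n :  0  1  2  3  4  5  6  7  8  9 10 11 12 13 14 15 16 17
G :  0  1  0  1  0  1  2  0  1  0  1  0  1  2  0  1  0  1
G_A(17) = 1.
Heap B, S = {1, 4}:
n :  0  1  2  3  4  5  6  7  8  9 10 11 12 13 14 15 16 17 18 19 20 21 22 23 24 25 26
G :  0  1  0  1  2  0  1  0  1  2  0  1  0  1  2  0  1  0  1  2  0  1  0  1  2  0  1
G_B(26) = 1.
Combined Grundy value = 1 ⊕ 1 = 0.

0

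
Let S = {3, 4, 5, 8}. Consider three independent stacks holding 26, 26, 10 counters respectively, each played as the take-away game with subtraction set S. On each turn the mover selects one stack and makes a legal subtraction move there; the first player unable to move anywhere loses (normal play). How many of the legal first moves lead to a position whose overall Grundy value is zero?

All stacks use S = {3, 4, 5, 8}:
G(0) = 0
G(1) = mex{} = 0
G(2) = mex{} = 0
G(3) = mex{0} = 1
G(4) = mex{0,0} = 1
G(5) = mex{0,0,0} = 1
G(6) = mex{1,0,0} = 2
G(7) = mex{1,1,0} = 2
G(8) = mex{1,1,1,0} = 2
G(9) = mex{2,1,1,0} = 3
G(10) = mex{2,2,1,0} = 3
G(11) = mex{2,2,2,1} = 0
G(12) = mex{3,2,2,1} = 0
G(13) = mex{3,3,2,1} = 0
G(14) = mex{0,3,3,2} = 1
G(15) = mex{0,0,3,2} = 1
G(16) = mex{0,0,0,2} = 1
G(17) = mex{1,0,0,3} = 2
G(18) = mex{1,1,0,3} = 2
G(19) = mex{1,1,1,0} = 2
G(20) = mex{2,1,1,0} = 3
G(21) = mex{2,2,1,0} = 3
G(22) = mex{2,2,2,1} = 0
G(23) = mex{3,2,2,1} = 0
G(24) = mex{3,3,2,1} = 0
G(25) = mex{0,3,3,2} = 1
G(26) = mex{0,0,3,2} = 1
Stack A: G(26) = 1.
Stack B: G(26) = 1.
Stack C: G(10) = 3.
Combined Grundy value = 1 ⊕ 1 ⊕ 3 = 3.
A winning move leaves total XOR = 0, i.e. changes one component's Grundy value g to g ⊕ X where X is the current total.
Stack A: need g' = 1⊕3 = 2. Options: 26−3→G=0, 26−4→G=0, 26−5→G=3, 26−8→G=2. Hits: 1.
Stack B: need g' = 1⊕3 = 2. Options: 26−3→G=0, 26−4→G=0, 26−5→G=3, 26−8→G=2. Hits: 1.
Stack C: need g' = 3⊕3 = 0. Options: 10−3→G=2, 10−4→G=2, 10−5→G=1, 10−8→G=0. Hits: 1.

3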